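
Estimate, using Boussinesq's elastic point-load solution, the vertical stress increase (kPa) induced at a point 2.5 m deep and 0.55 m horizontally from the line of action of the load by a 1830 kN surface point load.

Δσ_z ≈ 124 kPa

Boussinesq vertical stress below a point load on an elastic half-space:
Δσ_z = 3P/(2πz²) · [1 + (r/z)²]^(−5/2)
r/z = 0.55/2.5 = 0.22; [1+(r/z)²]^(−5/2) = 0.88855.
Δσ_z = 3×1830/(2π×2.5²) × 0.88855 = 139.8 × 0.88855 = 124.2 kPa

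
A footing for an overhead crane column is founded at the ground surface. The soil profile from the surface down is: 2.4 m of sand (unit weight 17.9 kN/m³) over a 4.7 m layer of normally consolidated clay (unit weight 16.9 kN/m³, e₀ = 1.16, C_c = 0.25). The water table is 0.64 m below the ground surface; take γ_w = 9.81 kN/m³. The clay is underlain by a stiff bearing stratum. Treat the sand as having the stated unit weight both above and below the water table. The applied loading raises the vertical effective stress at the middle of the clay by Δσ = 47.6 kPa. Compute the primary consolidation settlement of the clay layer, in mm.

Mid-depth of clay below the ground surface: z = 2.4 + 4.7/2 = 4.75 m.
Total vertical stress at mid-clay: σ_v = 17.9×2.4 + 16.9×2.35 = 82.675 kPa.
Pore pressure: u = 9.81×(4.75 − 0.64) = 40.319 kPa.
Initial effective stress: σ'_0 = σ_v − u = 82.675 − 40.319 = 42.356 kPa.
Final effective stress: σ'_f = σ'_0 + Δσ = 42.356 + 47.6 = 89.956 kPa.
Normally consolidated clay, so the full stress increment lies on the virgin compression line:
S_c = C_c·H/(1+e₀)·log₁₀(σ'_f/σ'_0) = 0.25×4.7/(1+1.16)×log₁₀(89.956/42.356)
    = 0.54398 × 0.32712 = 0.1779 m

S_c ≈ 178 mm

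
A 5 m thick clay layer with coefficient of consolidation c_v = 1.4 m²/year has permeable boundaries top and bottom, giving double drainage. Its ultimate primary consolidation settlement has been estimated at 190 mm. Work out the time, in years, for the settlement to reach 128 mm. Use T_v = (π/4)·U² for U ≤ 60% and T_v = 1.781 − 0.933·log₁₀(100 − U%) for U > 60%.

t ≈ 1.65 years

Drainage path length: H_d = H/2 = 2.5 m (double drainage).
U = S(t)/S_ult = 128/190 = 0.6737.
U > 60%: T_v = 1.781 − 0.933·log₁₀(100 − 67.368) = 0.36878.
t = T_v·H_d²/c_v = 0.36878×2.5²/1.4 = 1.646 years.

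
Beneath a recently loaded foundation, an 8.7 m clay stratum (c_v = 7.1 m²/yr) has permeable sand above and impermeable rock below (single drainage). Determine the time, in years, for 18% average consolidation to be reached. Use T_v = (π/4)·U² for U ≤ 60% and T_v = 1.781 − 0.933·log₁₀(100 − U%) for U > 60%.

Drainage path length: H_d = H = 8.7 m (single drainage).
U ≤ 60%: T_v = (π/4)·U² = (π/4)×0.18² = 0.025447.
t = T_v·H_d²/c_v = 0.025447×8.7²/7.1 = 0.2713 years.

t ≈ 0.271 years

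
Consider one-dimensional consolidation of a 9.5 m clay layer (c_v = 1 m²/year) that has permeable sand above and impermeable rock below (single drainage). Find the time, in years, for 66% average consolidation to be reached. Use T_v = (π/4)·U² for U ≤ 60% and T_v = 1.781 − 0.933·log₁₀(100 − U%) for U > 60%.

t ≈ 31.8 years

Drainage path length: H_d = H = 9.5 m (single drainage).
U > 60%: T_v = 1.781 − 0.933·log₁₀(100 − 66) = 0.35213.
t = T_v·H_d²/c_v = 0.35213×9.5²/1 = 31.78 years.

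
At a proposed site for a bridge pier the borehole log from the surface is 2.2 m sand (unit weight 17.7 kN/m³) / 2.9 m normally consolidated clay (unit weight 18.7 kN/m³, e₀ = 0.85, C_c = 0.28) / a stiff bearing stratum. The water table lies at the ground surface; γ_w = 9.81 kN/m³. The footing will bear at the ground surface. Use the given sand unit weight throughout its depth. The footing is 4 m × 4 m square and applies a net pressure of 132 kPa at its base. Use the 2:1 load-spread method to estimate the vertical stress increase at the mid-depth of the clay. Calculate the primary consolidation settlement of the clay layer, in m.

S_c ≈ 0.15 m

Mid-depth of clay below the ground surface: z = 2.2 + 2.9/2 = 3.65 m.
Total vertical stress at mid-clay: σ_v = 17.7×2.2 + 18.7×1.45 = 66.055 kPa.
Pore pressure: u = 9.81×(3.65 − 0) = 35.806 kPa.
Initial effective stress: σ'_0 = σ_v − u = 66.055 − 35.806 = 30.249 kPa.
Stress increase at mid-clay by the 2:1 spreading method:
Δσ = qBL/((B+z)(L+z)) = 132×4×4/((4+3.65)(4+3.65)) = 36.089 kPa
Final effective stress: σ'_f = σ'_0 + Δσ = 30.249 + 36.089 = 66.338 kPa.
Normally consolidated clay, so the full stress increment lies on the virgin compression line:
S_c = C_c·H/(1+e₀)·log₁₀(σ'_f/σ'_0) = 0.28×2.9/(1+0.85)×log₁₀(66.338/30.249)
    = 0.43892 × 0.34105 = 0.1497 m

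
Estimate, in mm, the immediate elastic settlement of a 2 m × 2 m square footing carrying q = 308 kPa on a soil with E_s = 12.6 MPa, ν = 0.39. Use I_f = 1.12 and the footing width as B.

Immediate (elastic) settlement: S_e = q·B·(1−ν²)/E_s · I_f.
E_s = 12.6 MPa = 12600 kPa.
S_e = 308 × 2 × (1 − 0.39²) / 12600 × 1.12
    = 308 × 2 × 0.8479 / 12600 × 1.12
    = 0.04643 m = 46.43 mm

S_e ≈ 46.4 mm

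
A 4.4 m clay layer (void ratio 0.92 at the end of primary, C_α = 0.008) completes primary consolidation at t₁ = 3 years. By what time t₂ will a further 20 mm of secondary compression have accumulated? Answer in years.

S_s = C_α·H/(1+e_p)·log₁₀(t₂/t₁) ⇒ log₁₀(t₂/t₁) = S_s·(1+e_p)/(C_α·H).
log₁₀(t₂/t₁) = 0.02 × (1+0.92) / (0.008×4.4) = 1.091
t₂ = t₁ × 10^1.091 = 3 × 12.33 = 36.99 years

t₂ ≈ 37 years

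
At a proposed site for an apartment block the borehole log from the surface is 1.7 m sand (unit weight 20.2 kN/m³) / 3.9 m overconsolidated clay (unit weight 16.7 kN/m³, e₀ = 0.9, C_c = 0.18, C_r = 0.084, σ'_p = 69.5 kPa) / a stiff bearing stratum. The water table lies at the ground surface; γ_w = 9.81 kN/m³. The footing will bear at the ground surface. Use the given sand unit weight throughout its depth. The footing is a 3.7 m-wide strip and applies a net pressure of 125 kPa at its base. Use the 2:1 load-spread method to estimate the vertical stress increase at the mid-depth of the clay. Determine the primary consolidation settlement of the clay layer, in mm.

S_c ≈ 109 mm

Mid-depth of clay below the ground surface: z = 1.7 + 3.9/2 = 3.65 m.
Total vertical stress at mid-clay: σ_v = 20.2×1.7 + 16.7×1.95 = 66.905 kPa.
Pore pressure: u = 9.81×(3.65 − 0) = 35.806 kPa.
Initial effective stress: σ'_0 = σ_v − u = 66.905 − 35.806 = 31.099 kPa.
Stress increase at mid-clay by the 2:1 spreading method:
Δσ = qB/(B+z) = 125×3.7/(3.7+3.65) = 62.925 kPa
Final effective stress: σ'_f = 31.099 + 62.925 = 94.024 kPa.
σ'_f = 94.024 > σ'_p = 69.5 kPa, so the stress path crosses the preconsolidation pressure — recompression up to σ'_p, then virgin compression beyond:
S_c = H/(1+e₀)·[C_r·log₁₀(σ'_p/σ'_0) + C_c·log₁₀(σ'_f/σ'_p)]
    = 3.9/1.9 × [0.084×log₁₀(69.5/31.099) + 0.18×log₁₀(94.024/69.5)]
    = 2.0526 × [0.029336 + 0.023626] = 0.1087 m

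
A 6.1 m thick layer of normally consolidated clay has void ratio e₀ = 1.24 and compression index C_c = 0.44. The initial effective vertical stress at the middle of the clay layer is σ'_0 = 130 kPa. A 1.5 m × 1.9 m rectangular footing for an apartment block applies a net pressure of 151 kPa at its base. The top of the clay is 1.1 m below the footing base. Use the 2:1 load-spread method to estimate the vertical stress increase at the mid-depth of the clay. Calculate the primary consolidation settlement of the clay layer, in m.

Mid-depth of clay below the footing base: z = 1.1 + 6.1/2 = 4.15 m.
Stress increase at mid-clay by the 2:1 spreading method:
Δσ = qBL/((B+z)(L+z)) = 151×1.5×1.9/((1.5+4.15)(1.9+4.15)) = 12.59 kPa
Final effective stress: σ'_f = σ'_0 + Δσ = 130 + 12.59 = 142.59 kPa.
Normally consolidated clay, so the full stress increment lies on the virgin compression line:
S_c = C_c·H/(1+e₀)·log₁₀(σ'_f/σ'_0) = 0.44×6.1/(1+1.24)×log₁₀(142.59/130)
    = 1.1982 × 0.040146 = 0.0481 m

S_c ≈ 0.0481 m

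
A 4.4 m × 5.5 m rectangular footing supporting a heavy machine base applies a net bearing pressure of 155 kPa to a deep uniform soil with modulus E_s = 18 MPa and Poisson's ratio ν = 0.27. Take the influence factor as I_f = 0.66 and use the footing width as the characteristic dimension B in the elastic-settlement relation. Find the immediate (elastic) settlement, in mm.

S_e ≈ 23.2 mm

Immediate (elastic) settlement: S_e = q·B·(1−ν²)/E_s · I_f.
E_s = 18 MPa = 18000 kPa.
S_e = 155 × 4.4 × (1 − 0.27²) / 18000 × 0.66
    = 155 × 4.4 × 0.9271 / 18000 × 0.66
    = 0.02318 m = 23.18 mm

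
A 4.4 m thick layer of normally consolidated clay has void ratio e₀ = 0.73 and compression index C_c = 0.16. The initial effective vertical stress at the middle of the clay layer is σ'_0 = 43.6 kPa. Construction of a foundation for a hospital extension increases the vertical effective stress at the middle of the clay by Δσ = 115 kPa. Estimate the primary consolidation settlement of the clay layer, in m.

Final effective stress: σ'_f = σ'_0 + Δσ = 43.6 + 115 = 158.6 kPa.
Normally consolidated clay, so the full stress increment lies on the virgin compression line:
S_c = C_c·H/(1+e₀)·log₁₀(σ'_f/σ'_0) = 0.16×4.4/(1+0.73)×log₁₀(158.6/43.6)
    = 0.40694 × 0.56082 = 0.2282 m

S_c ≈ 0.228 m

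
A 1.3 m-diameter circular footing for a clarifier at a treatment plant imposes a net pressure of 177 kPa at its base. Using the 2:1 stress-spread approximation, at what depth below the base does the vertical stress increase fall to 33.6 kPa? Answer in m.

2:1 spreading — at depth z the loaded area has grown by z in each plan dimension:
qD²/(D+z)² = Δσ_z ⇒ z = D(√(q/Δσ_z) − 1) = 1.3×(√(177/33.6) − 1) = 1.684 m

z ≈ 1.68 m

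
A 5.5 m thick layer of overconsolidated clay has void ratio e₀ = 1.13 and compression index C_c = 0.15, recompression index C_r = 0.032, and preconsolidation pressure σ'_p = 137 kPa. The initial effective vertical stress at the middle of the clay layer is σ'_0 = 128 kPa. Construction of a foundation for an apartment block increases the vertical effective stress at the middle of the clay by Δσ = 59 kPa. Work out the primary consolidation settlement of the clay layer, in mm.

S_c ≈ 54.8 mm

Final effective stress: σ'_f = 128 + 59 = 187 kPa.
σ'_f = 187 > σ'_p = 137 kPa, so the stress path crosses the preconsolidation pressure — recompression up to σ'_p, then virgin compression beyond:
S_c = H/(1+e₀)·[C_r·log₁₀(σ'_p/σ'_0) + C_c·log₁₀(σ'_f/σ'_p)]
    = 5.5/2.13 × [0.032×log₁₀(137/128) + 0.15×log₁₀(187/137)]
    = 2.5822 × [0.00094434 + 0.020268] = 0.05477 m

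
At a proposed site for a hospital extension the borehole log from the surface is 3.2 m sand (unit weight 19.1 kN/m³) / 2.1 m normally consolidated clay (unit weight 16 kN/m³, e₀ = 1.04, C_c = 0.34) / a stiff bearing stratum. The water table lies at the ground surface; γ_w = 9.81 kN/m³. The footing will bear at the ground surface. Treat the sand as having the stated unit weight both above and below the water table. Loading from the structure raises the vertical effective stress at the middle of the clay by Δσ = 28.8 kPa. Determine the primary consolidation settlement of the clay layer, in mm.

S_c ≈ 88.9 mm

Mid-depth of clay below the ground surface: z = 3.2 + 2.1/2 = 4.25 m.
Total vertical stress at mid-clay: σ_v = 19.1×3.2 + 16×1.05 = 77.92 kPa.
Pore pressure: u = 9.81×(4.25 − 0) = 41.693 kPa.
Initial effective stress: σ'_0 = σ_v − u = 77.92 − 41.693 = 36.227 kPa.
Final effective stress: σ'_f = σ'_0 + Δσ = 36.227 + 28.8 = 65.027 kPa.
Normally consolidated clay, so the full stress increment lies on the virgin compression line:
S_c = C_c·H/(1+e₀)·log₁₀(σ'_f/σ'_0) = 0.34×2.1/(1+1.04)×log₁₀(65.027/36.227)
    = 0.35 × 0.25406 = 0.08892 m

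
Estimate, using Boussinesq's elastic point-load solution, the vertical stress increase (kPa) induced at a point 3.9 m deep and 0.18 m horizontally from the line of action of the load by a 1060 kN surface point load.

Boussinesq vertical stress below a point load on an elastic half-space:
Δσ_z = 3P/(2πz²) · [1 + (r/z)²]^(−5/2)
r/z = 0.18/3.9 = 0.046154; [1+(r/z)²]^(−5/2) = 0.99469.
Δσ_z = 3×1060/(2π×3.9²) × 0.99469 = 33.275 × 0.99469 = 33.1 kPa

Δσ_z ≈ 33.1 kPa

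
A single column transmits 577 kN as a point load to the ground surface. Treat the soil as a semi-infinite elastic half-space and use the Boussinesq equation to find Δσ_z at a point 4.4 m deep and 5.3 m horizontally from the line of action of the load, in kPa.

Δσ_z ≈ 1.51 kPa

Boussinesq vertical stress below a point load on an elastic half-space:
Δσ_z = 3P/(2πz²) · [1 + (r/z)²]^(−5/2)
r/z = 5.3/4.4 = 1.2045; [1+(r/z)²]^(−5/2) = 0.10633.
Δσ_z = 3×577/(2π×4.4²) × 0.10633 = 14.23 × 0.10633 = 1.513 kPa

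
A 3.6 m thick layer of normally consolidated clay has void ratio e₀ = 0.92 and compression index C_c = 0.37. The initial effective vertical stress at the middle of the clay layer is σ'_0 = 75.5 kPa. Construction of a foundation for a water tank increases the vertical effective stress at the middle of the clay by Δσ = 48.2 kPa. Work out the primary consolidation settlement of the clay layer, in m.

Final effective stress: σ'_f = σ'_0 + Δσ = 75.5 + 48.2 = 123.7 kPa.
Normally consolidated clay, so the full stress increment lies on the virgin compression line:
S_c = C_c·H/(1+e₀)·log₁₀(σ'_f/σ'_0) = 0.37×3.6/(1+0.92)×log₁₀(123.7/75.5)
    = 0.69375 × 0.21442 = 0.1488 m

S_c ≈ 0.149 m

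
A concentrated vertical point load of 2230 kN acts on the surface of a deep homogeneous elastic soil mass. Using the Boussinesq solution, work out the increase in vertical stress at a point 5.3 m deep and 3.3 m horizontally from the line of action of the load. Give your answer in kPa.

Boussinesq vertical stress below a point load on an elastic half-space:
Δσ_z = 3P/(2πz²) · [1 + (r/z)²]^(−5/2)
r/z = 3.3/5.3 = 0.62264; [1+(r/z)²]^(−5/2) = 0.44083.
Δσ_z = 3×2230/(2π×5.3²) × 0.44083 = 37.905 × 0.44083 = 16.71 kPa

Δσ_z ≈ 16.7 kPa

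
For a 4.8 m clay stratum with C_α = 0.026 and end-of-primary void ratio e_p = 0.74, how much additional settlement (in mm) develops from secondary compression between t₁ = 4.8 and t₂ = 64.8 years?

S_s ≈ 81.1 mm

Secondary compression: S_s = C_α·H/(1+e_p)·log₁₀(t₂/t₁)
S_s = 0.026×4.8/(1+0.74)×log₁₀(64.8/4.8)
    = 0.07172 × 1.13 = 0.08107 m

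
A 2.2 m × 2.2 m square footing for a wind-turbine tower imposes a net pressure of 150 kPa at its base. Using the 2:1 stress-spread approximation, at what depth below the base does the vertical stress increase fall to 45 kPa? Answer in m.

2:1 spreading — at depth z the loaded area has grown by z in each plan dimension:
qB²/(B+z)² = Δσ_z ⇒ z = B(√(q/Δσ_z) − 1) = 2.2×(√(150/45) − 1) = 1.817 m

z ≈ 1.82 m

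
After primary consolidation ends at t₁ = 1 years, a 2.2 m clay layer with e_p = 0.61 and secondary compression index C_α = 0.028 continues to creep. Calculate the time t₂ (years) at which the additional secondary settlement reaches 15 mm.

t₂ ≈ 2.47 years

S_s = C_α·H/(1+e_p)·log₁₀(t₂/t₁) ⇒ log₁₀(t₂/t₁) = S_s·(1+e_p)/(C_α·H).
log₁₀(t₂/t₁) = 0.015 × (1+0.61) / (0.028×2.2) = 0.392
t₂ = t₁ × 10^0.392 = 1 × 2.466 = 2.466 years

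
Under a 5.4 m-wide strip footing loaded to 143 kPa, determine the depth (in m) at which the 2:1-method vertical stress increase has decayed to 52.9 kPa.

2:1 spreading — at depth z the loaded area has grown by z in each plan dimension:
qB/(B+z) = Δσ_z ⇒ z = qB/Δσ_z − B = 143×5.4/52.9 − 5.4 = 9.197 m

z ≈ 9.2 m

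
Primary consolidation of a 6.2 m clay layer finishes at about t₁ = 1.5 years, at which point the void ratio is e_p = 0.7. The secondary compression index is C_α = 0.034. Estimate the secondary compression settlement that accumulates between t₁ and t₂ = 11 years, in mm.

Secondary compression: S_s = C_α·H/(1+e_p)·log₁₀(t₂/t₁)
S_s = 0.034×6.2/(1+0.7)×log₁₀(11/1.5)
    = 0.124 × 0.8653 = 0.1073 m

S_s ≈ 107 mm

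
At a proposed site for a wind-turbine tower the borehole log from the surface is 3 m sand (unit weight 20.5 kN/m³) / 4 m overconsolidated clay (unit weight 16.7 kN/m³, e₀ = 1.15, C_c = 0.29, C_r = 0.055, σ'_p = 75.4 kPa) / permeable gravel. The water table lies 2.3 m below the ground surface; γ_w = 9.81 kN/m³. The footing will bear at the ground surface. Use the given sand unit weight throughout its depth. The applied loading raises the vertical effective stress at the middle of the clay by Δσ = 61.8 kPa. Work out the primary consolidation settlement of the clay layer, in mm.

S_c ≈ 132 mm

Mid-depth of clay below the ground surface: z = 3 + 4/2 = 5 m.
Total vertical stress at mid-clay: σ_v = 20.5×3 + 16.7×2 = 94.9 kPa.
Pore pressure: u = 9.81×(5 − 2.3) = 26.487 kPa.
Initial effective stress: σ'_0 = σ_v − u = 94.9 − 26.487 = 68.413 kPa.
Final effective stress: σ'_f = 68.413 + 61.8 = 130.21 kPa.
σ'_f = 130.21 > σ'_p = 75.4 kPa, so the stress path crosses the preconsolidation pressure — recompression up to σ'_p, then virgin compression beyond:
S_c = H/(1+e₀)·[C_r·log₁₀(σ'_p/σ'_0) + C_c·log₁₀(σ'_f/σ'_p)]
    = 4/2.15 × [0.055×log₁₀(75.4/68.413) + 0.29×log₁₀(130.21/75.4)]
    = 1.8605 × [0.0023228 + 0.068809] = 0.1323 m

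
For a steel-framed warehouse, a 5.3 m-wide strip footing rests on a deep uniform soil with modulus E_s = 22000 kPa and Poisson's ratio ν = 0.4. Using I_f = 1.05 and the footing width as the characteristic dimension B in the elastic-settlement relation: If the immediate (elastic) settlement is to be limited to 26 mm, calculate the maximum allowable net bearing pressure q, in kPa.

q ≈ 122 kPa

S_e = q·B·(1−ν²)/E_s · I_f  ⇒  q = S_e·E_s / (B·(1−ν²)·I_f).
q = 0.026 × 22000 / (5.3 × 0.84 × 1.05) = 122.4 kPa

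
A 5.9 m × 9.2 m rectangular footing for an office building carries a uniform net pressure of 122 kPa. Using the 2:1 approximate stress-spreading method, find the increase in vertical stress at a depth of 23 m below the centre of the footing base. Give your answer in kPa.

Δσ_z ≈ 7.12 kPa

By the 2:1 method the load spreads at 1 horizontal : 2 vertical, so at depth z the loaded area has grown by z in each plan dimension:
Δσ = qBL/((B+z)(L+z)) = 122×5.9×9.2/((5.9+23)(9.2+23)) = 7.1162 kPa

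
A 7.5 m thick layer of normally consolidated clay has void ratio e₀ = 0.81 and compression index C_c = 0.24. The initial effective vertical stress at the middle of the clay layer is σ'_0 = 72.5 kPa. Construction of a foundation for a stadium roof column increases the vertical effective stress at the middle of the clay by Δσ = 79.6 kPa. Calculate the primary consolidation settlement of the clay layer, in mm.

Final effective stress: σ'_f = σ'_0 + Δσ = 72.5 + 79.6 = 152.1 kPa.
Normally consolidated clay, so the full stress increment lies on the virgin compression line:
S_c = C_c·H/(1+e₀)·log₁₀(σ'_f/σ'_0) = 0.24×7.5/(1+0.81)×log₁₀(152.1/72.5)
    = 0.99448 × 0.32179 = 0.32 m

S_c ≈ 320 mm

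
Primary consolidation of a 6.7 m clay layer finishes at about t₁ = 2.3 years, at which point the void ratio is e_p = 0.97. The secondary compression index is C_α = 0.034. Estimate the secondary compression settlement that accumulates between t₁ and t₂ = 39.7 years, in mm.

S_s ≈ 143 mm

Secondary compression: S_s = C_α·H/(1+e_p)·log₁₀(t₂/t₁)
S_s = 0.034×6.7/(1+0.97)×log₁₀(39.7/2.3)
    = 0.1156 × 1.237 = 0.143 m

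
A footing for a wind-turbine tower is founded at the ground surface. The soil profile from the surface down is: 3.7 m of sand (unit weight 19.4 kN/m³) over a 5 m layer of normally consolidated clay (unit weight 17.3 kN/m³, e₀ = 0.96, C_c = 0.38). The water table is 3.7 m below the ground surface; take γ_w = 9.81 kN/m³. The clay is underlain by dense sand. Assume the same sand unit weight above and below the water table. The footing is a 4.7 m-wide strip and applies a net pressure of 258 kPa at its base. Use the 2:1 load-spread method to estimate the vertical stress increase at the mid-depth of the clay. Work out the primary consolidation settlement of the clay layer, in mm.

Mid-depth of clay below the ground surface: z = 3.7 + 5/2 = 6.2 m.
Total vertical stress at mid-clay: σ_v = 19.4×3.7 + 17.3×2.5 = 115.03 kPa.
Pore pressure: u = 9.81×(6.2 − 3.7) = 24.525 kPa.
Initial effective stress: σ'_0 = σ_v − u = 115.03 − 24.525 = 90.505 kPa.
Stress increase at mid-clay by the 2:1 spreading method:
Δσ = qB/(B+z) = 258×4.7/(4.7+6.2) = 111.25 kPa
Final effective stress: σ'_f = σ'_0 + Δσ = 90.505 + 111.25 = 201.75 kPa.
Normally consolidated clay, so the full stress increment lies on the virgin compression line:
S_c = C_c·H/(1+e₀)·log₁₀(σ'_f/σ'_0) = 0.38×5/(1+0.96)×log₁₀(201.75/90.505)
    = 0.96939 × 0.34814 = 0.3375 m

S_c ≈ 337 mm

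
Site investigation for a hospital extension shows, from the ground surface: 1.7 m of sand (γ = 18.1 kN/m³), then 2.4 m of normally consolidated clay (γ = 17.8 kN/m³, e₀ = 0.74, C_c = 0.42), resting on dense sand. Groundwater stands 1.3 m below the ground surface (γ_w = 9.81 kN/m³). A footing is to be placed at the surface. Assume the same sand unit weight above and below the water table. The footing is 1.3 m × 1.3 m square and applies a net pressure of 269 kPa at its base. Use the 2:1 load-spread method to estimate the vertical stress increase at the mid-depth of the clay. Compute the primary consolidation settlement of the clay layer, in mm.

Mid-depth of clay below the ground surface: z = 1.7 + 2.4/2 = 2.9 m.
Total vertical stress at mid-clay: σ_v = 18.1×1.7 + 17.8×1.2 = 52.13 kPa.
Pore pressure: u = 9.81×(2.9 − 1.3) = 15.696 kPa.
Initial effective stress: σ'_0 = σ_v − u = 52.13 − 15.696 = 36.434 kPa.
Stress increase at mid-clay by the 2:1 spreading method:
Δσ = qBL/((B+z)(L+z)) = 269×1.3×1.3/((1.3+2.9)(1.3+2.9)) = 25.772 kPa
Final effective stress: σ'_f = σ'_0 + Δσ = 36.434 + 25.772 = 62.206 kPa.
Normally consolidated clay, so the full stress increment lies on the virgin compression line:
S_c = C_c·H/(1+e₀)·log₁₀(σ'_f/σ'_0) = 0.42×2.4/(1+0.74)×log₁₀(62.206/36.434)
    = 0.57931 × 0.23233 = 0.1346 m

S_c ≈ 135 mm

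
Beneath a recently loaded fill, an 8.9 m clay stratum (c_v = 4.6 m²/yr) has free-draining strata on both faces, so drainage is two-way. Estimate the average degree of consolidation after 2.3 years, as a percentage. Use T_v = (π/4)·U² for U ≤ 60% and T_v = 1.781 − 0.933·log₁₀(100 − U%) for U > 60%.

Drainage path length: H_d = H/2 = 4.45 m (double drainage).
T_v = c_v·t/H_d² = 4.6×2.3/4.45² = 0.53428.
T_v = 0.53428 corresponds to the U > 60% branch:
U = 1 − 10^((1.781 − T_v)/0.933)/100 = 0.7831

U ≈ 78.3 %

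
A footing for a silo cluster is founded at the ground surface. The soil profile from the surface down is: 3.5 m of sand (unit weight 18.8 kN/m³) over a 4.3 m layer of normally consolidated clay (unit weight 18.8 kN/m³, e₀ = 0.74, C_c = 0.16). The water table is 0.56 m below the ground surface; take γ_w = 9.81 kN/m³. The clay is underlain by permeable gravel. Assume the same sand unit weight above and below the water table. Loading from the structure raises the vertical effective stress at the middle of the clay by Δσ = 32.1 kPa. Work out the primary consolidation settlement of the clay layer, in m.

Mid-depth of clay below the ground surface: z = 3.5 + 4.3/2 = 5.65 m.
Total vertical stress at mid-clay: σ_v = 18.8×3.5 + 18.8×2.15 = 106.22 kPa.
Pore pressure: u = 9.81×(5.65 − 0.56) = 49.933 kPa.
Initial effective stress: σ'_0 = σ_v − u = 106.22 − 49.933 = 56.287 kPa.
Final effective stress: σ'_f = σ'_0 + Δσ = 56.287 + 32.1 = 88.387 kPa.
Normally consolidated clay, so the full stress increment lies on the virgin compression line:
S_c = C_c·H/(1+e₀)·log₁₀(σ'_f/σ'_0) = 0.16×4.3/(1+0.74)×log₁₀(88.387/56.287)
    = 0.3954 × 0.19598 = 0.07749 m

S_c ≈ 0.0775 m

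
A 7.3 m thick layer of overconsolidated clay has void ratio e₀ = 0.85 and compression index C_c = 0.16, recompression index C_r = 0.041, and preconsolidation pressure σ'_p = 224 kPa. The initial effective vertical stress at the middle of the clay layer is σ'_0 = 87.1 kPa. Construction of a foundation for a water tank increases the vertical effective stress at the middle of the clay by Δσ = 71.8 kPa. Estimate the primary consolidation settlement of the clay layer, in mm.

Final effective stress: σ'_f = 87.1 + 71.8 = 158.9 kPa.
σ'_f = 158.9 ≤ σ'_p = 224 kPa, so the clay remains overconsolidated and only the recompression index applies:
S_c = C_r·H/(1+e₀)·log₁₀(σ'_f/σ'_0) = 0.041×7.3/1.85×log₁₀(158.9/87.1)
    = 0.16178 × 0.26111 = 0.04224 m

S_c ≈ 42.2 mm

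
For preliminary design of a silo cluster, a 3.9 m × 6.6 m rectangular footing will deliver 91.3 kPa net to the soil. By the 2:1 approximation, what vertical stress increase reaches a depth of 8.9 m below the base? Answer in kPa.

By the 2:1 method the load spreads at 1 horizontal : 2 vertical, so at depth z the loaded area has grown by z in each plan dimension:
Δσ = qBL/((B+z)(L+z)) = 91.3×3.9×6.6/((3.9+8.9)(6.6+8.9)) = 11.845 kPa

Δσ_z ≈ 11.8 kPa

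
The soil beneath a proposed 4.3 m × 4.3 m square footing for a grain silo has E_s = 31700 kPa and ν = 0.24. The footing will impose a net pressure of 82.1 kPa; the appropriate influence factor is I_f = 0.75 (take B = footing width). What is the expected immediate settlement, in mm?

Immediate (elastic) settlement: S_e = q·B·(1−ν²)/E_s · I_f.
S_e = 82.1 × 4.3 × (1 − 0.24²) / 31700 × 0.75
    = 82.1 × 4.3 × 0.9424 / 31700 × 0.75
    = 0.007871 m = 7.871 mm

S_e ≈ 7.87 mm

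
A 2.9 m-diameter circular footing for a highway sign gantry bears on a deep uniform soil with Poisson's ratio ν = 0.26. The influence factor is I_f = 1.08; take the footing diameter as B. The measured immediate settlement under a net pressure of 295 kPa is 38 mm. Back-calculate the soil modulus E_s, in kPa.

E_s ≈ 22700 kPa

S_e = q·B·(1−ν²)/E_s · I_f  ⇒  E_s = q·B·(1−ν²)·I_f / S_e.
E_s = 295 × 2.9 × 0.9324 × 1.08 / 0.038 = 22670 kPa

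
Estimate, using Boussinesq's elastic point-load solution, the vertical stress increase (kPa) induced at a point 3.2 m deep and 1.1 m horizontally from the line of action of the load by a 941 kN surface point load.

Boussinesq vertical stress below a point load on an elastic half-space:
Δσ_z = 3P/(2πz²) · [1 + (r/z)²]^(−5/2)
r/z = 1.1/3.2 = 0.34375; [1+(r/z)²]^(−5/2) = 0.75637.
Δσ_z = 3×941/(2π×3.2²) × 0.75637 = 43.876 × 0.75637 = 33.19 kPa

Δσ_z ≈ 33.2 kPa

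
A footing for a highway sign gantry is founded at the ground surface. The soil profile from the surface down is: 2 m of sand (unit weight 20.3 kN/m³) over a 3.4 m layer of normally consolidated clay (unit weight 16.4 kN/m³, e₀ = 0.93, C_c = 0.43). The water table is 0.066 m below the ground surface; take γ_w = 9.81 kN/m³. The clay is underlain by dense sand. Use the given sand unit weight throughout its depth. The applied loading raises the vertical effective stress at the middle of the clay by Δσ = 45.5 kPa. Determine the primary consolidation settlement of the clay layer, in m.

S_c ≈ 0.286 m

Mid-depth of clay below the ground surface: z = 2 + 3.4/2 = 3.7 m.
Total vertical stress at mid-clay: σ_v = 20.3×2 + 16.4×1.7 = 68.48 kPa.
Pore pressure: u = 9.81×(3.7 − 0.066) = 35.65 kPa.
Initial effective stress: σ'_0 = σ_v − u = 68.48 − 35.65 = 32.83 kPa.
Final effective stress: σ'_f = σ'_0 + Δσ = 32.83 + 45.5 = 78.33 kPa.
Normally consolidated clay, so the full stress increment lies on the virgin compression line:
S_c = C_c·H/(1+e₀)·log₁₀(σ'_f/σ'_0) = 0.43×3.4/(1+0.93)×log₁₀(78.33/32.83)
    = 0.75751 × 0.37766 = 0.2861 m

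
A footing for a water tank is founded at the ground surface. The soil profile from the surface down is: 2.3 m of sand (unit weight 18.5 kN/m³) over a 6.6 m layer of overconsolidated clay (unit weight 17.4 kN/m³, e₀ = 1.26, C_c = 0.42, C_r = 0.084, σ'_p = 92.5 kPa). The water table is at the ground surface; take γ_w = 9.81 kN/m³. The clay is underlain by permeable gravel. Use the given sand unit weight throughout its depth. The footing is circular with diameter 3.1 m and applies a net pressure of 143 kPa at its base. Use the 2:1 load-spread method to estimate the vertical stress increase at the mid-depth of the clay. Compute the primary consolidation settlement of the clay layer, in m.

Mid-depth of clay below the ground surface: z = 2.3 + 6.6/2 = 5.6 m.
Total vertical stress at mid-clay: σ_v = 18.5×2.3 + 17.4×3.3 = 99.97 kPa.
Pore pressure: u = 9.81×(5.6 − 0) = 54.936 kPa.
Initial effective stress: σ'_0 = σ_v − u = 99.97 − 54.936 = 45.034 kPa.
Stress increase at mid-clay by the 2:1 spreading method:
Δσ ≈ qD²/(D+z)² = 143×3.1²/(3.1+5.6)² = 18.156 kPa
Final effective stress: σ'_f = 45.034 + 18.156 = 63.19 kPa.
σ'_f = 63.19 ≤ σ'_p = 92.5 kPa, so the clay remains overconsolidated and only the recompression index applies:
S_c = C_r·H/(1+e₀)·log₁₀(σ'_f/σ'_0) = 0.084×6.6/2.26×log₁₀(63.19/45.034)
    = 0.24531 × 0.14711 = 0.03609 m

S_c ≈ 0.0361 m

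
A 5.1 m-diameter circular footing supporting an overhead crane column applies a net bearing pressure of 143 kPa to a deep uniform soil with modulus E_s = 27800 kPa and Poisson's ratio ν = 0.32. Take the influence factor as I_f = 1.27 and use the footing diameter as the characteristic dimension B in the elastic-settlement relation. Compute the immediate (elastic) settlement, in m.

Immediate (elastic) settlement: S_e = q·B·(1−ν²)/E_s · I_f.
S_e = 143 × 5.1 × (1 − 0.32²) / 27800 × 1.27
    = 143 × 5.1 × 0.8976 / 27800 × 1.27
    = 0.02991 m

S_e ≈ 0.0299 m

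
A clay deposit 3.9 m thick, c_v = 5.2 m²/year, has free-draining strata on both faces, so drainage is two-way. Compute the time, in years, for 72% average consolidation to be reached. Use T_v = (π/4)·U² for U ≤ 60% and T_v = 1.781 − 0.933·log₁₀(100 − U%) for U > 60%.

Drainage path length: H_d = H/2 = 1.95 m (double drainage).
U > 60%: T_v = 1.781 − 0.933·log₁₀(100 − 72) = 0.4308.
t = T_v·H_d²/c_v = 0.4308×1.95²/5.2 = 0.315 years.

t ≈ 0.315 years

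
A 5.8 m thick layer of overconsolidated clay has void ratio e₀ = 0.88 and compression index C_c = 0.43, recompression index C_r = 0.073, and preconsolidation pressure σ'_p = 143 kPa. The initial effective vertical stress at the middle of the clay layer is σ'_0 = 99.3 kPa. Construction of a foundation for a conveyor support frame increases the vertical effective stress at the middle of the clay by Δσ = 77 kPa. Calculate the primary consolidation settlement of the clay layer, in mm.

S_c ≈ 156 mm

Final effective stress: σ'_f = 99.3 + 77 = 176.3 kPa.
σ'_f = 176.3 > σ'_p = 143 kPa, so the stress path crosses the preconsolidation pressure — recompression up to σ'_p, then virgin compression beyond:
S_c = H/(1+e₀)·[C_r·log₁₀(σ'_p/σ'_0) + C_c·log₁₀(σ'_f/σ'_p)]
    = 5.8/1.88 × [0.073×log₁₀(143/99.3) + 0.43×log₁₀(176.3/143)]
    = 3.0851 × [0.011562 + 0.039094] = 0.1563 m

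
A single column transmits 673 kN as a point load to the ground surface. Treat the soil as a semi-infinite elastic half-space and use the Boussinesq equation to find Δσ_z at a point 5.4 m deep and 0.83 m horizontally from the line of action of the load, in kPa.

Δσ_z ≈ 10.4 kPa

Boussinesq vertical stress below a point load on an elastic half-space:
Δσ_z = 3P/(2πz²) · [1 + (r/z)²]^(−5/2)
r/z = 0.83/5.4 = 0.1537; [1+(r/z)²]^(−5/2) = 0.9433.
Δσ_z = 3×673/(2π×5.4²) × 0.9433 = 11.02 × 0.9433 = 10.4 kPa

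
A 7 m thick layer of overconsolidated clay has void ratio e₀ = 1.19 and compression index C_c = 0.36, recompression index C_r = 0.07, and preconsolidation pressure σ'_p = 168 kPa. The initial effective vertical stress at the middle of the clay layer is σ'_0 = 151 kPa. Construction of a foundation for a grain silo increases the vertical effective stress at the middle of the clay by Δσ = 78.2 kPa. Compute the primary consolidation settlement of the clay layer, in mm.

Final effective stress: σ'_f = 151 + 78.2 = 229.2 kPa.
σ'_f = 229.2 > σ'_p = 168 kPa, so the stress path crosses the preconsolidation pressure — recompression up to σ'_p, then virgin compression beyond:
S_c = H/(1+e₀)·[C_r·log₁₀(σ'_p/σ'_0) + C_c·log₁₀(σ'_f/σ'_p)]
    = 7/2.19 × [0.07×log₁₀(168/151) + 0.36×log₁₀(229.2/168)]
    = 3.1963 × [0.0032433 + 0.048566] = 0.1656 m

S_c ≈ 166 mm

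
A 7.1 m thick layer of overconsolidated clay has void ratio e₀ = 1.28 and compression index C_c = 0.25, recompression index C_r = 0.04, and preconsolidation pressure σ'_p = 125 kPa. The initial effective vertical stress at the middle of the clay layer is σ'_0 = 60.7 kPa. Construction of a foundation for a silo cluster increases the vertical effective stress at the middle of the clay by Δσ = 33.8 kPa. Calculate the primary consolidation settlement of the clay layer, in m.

Final effective stress: σ'_f = 60.7 + 33.8 = 94.5 kPa.
σ'_f = 94.5 ≤ σ'_p = 125 kPa, so the clay remains overconsolidated and only the recompression index applies:
S_c = C_r·H/(1+e₀)·log₁₀(σ'_f/σ'_0) = 0.04×7.1/2.28×log₁₀(94.5/60.7)
    = 0.12456 × 0.19224 = 0.02395 m

S_c ≈ 0.0239 m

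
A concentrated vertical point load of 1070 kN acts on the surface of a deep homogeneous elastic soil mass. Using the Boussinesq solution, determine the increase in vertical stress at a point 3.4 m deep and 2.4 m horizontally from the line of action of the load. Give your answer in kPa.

Boussinesq vertical stress below a point load on an elastic half-space:
Δσ_z = 3P/(2πz²) · [1 + (r/z)²]^(−5/2)
r/z = 2.4/3.4 = 0.70588; [1+(r/z)²]^(−5/2) = 0.36394.
Δσ_z = 3×1070/(2π×3.4²) × 0.36394 = 44.194 × 0.36394 = 16.08 kPa

Δσ_z ≈ 16.1 kPa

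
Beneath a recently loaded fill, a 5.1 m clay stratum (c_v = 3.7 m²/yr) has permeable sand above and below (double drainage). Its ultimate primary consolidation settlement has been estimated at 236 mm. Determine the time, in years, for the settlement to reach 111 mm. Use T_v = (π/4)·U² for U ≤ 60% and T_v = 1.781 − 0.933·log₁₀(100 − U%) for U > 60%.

t ≈ 0.305 years

Drainage path length: H_d = H/2 = 2.55 m (double drainage).
U = S(t)/S_ult = 111/236 = 0.4703.
U ≤ 60%: T_v = (π/4)·U² = (π/4)×0.47034² = 0.17374.
t = T_v·H_d²/c_v = 0.17374×2.55²/3.7 = 0.3053 years.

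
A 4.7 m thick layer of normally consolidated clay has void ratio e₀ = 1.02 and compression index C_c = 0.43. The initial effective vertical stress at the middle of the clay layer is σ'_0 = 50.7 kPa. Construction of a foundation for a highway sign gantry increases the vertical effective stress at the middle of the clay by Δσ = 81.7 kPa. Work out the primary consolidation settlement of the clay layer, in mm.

S_c ≈ 417 mm

Final effective stress: σ'_f = σ'_0 + Δσ = 50.7 + 81.7 = 132.4 kPa.
Normally consolidated clay, so the full stress increment lies on the virgin compression line:
S_c = C_c·H/(1+e₀)·log₁₀(σ'_f/σ'_0) = 0.43×4.7/(1+1.02)×log₁₀(132.4/50.7)
    = 1.0005 × 0.41688 = 0.4171 m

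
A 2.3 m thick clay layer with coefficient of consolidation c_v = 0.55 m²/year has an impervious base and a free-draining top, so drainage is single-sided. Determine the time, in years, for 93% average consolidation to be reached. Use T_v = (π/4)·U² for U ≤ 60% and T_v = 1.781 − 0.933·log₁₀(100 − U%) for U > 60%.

Drainage path length: H_d = H = 2.3 m (single drainage).
U > 60%: T_v = 1.781 − 0.933·log₁₀(100 − 93) = 0.99252.
t = T_v·H_d²/c_v = 0.99252×2.3²/0.55 = 9.546 years.

t ≈ 9.55 years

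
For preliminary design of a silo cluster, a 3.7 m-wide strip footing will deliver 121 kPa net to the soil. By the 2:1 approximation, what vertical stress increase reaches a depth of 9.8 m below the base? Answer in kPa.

Δσ_z ≈ 33.2 kPa

By the 2:1 method the load spreads at 1 horizontal : 2 vertical, so at depth z the loaded area has grown by z in each plan dimension:
Δσ = qB/(B+z) = 121×3.7/(3.7+9.8) = 33.163 kPa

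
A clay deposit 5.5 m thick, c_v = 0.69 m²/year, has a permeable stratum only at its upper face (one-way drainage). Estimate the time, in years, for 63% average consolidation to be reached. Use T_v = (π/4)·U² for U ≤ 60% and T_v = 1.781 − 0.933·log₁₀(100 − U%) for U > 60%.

t ≈ 13.9 years

Drainage path length: H_d = H = 5.5 m (single drainage).
U > 60%: T_v = 1.781 − 0.933·log₁₀(100 − 63) = 0.31787.
t = T_v·H_d²/c_v = 0.31787×5.5²/0.69 = 13.94 years.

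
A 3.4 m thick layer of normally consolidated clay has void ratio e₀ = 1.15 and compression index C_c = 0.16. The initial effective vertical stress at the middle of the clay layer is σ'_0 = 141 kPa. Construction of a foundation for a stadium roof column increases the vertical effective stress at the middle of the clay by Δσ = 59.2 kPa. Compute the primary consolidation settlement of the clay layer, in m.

Final effective stress: σ'_f = σ'_0 + Δσ = 141 + 59.2 = 200.2 kPa.
Normally consolidated clay, so the full stress increment lies on the virgin compression line:
S_c = C_c·H/(1+e₀)·log₁₀(σ'_f/σ'_0) = 0.16×3.4/(1+1.15)×log₁₀(200.2/141)
    = 0.25302 × 0.15224 = 0.03852 m

S_c ≈ 0.0385 m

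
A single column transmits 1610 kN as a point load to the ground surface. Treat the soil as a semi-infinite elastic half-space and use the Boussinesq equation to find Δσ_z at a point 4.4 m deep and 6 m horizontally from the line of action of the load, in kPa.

Δσ_z ≈ 2.87 kPa

Boussinesq vertical stress below a point load on an elastic half-space:
Δσ_z = 3P/(2πz²) · [1 + (r/z)²]^(−5/2)
r/z = 6/4.4 = 1.3636; [1+(r/z)²]^(−5/2) = 0.072322.
Δσ_z = 3×1610/(2π×4.4²) × 0.072322 = 39.707 × 0.072322 = 2.872 kPa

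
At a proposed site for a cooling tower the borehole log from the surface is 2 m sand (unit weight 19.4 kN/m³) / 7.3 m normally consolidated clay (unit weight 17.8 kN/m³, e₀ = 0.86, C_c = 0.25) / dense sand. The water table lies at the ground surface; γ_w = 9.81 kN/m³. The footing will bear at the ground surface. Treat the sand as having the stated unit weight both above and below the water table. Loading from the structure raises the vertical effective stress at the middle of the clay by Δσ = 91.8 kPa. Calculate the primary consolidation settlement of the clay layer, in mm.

S_c ≈ 454 mm

Mid-depth of clay below the ground surface: z = 2 + 7.3/2 = 5.65 m.
Total vertical stress at mid-clay: σ_v = 19.4×2 + 17.8×3.65 = 103.77 kPa.
Pore pressure: u = 9.81×(5.65 − 0) = 55.427 kPa.
Initial effective stress: σ'_0 = σ_v − u = 103.77 − 55.427 = 48.343 kPa.
Final effective stress: σ'_f = σ'_0 + Δσ = 48.343 + 91.8 = 140.14 kPa.
Normally consolidated clay, so the full stress increment lies on the virgin compression line:
S_c = C_c·H/(1+e₀)·log₁₀(σ'_f/σ'_0) = 0.25×7.3/(1+0.86)×log₁₀(140.14/48.343)
    = 0.98118 × 0.46223 = 0.4535 m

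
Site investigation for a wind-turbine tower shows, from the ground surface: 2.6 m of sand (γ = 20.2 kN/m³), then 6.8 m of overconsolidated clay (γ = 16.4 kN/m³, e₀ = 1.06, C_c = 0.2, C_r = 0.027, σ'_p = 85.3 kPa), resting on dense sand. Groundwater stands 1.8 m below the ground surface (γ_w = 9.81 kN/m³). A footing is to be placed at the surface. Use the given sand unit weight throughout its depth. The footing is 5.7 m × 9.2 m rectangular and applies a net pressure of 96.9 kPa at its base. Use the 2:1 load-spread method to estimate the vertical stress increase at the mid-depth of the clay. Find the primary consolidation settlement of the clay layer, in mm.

Mid-depth of clay below the ground surface: z = 2.6 + 6.8/2 = 6 m.
Total vertical stress at mid-clay: σ_v = 20.2×2.6 + 16.4×3.4 = 108.28 kPa.
Pore pressure: u = 9.81×(6 − 1.8) = 41.202 kPa.
Initial effective stress: σ'_0 = σ_v − u = 108.28 − 41.202 = 67.078 kPa.
Stress increase at mid-clay by the 2:1 spreading method:
Δσ = qBL/((B+z)(L+z)) = 96.9×5.7×9.2/((5.7+6)(9.2+6)) = 28.573 kPa
Final effective stress: σ'_f = 67.078 + 28.573 = 95.651 kPa.
σ'_f = 95.651 > σ'_p = 85.3 kPa, so the stress path crosses the preconsolidation pressure — recompression up to σ'_p, then virgin compression beyond:
S_c = H/(1+e₀)·[C_r·log₁₀(σ'_p/σ'_0) + C_c·log₁₀(σ'_f/σ'_p)]
    = 6.8/2.06 × [0.027×log₁₀(85.3/67.078) + 0.2×log₁₀(95.651/85.3)]
    = 3.301 × [0.002818 + 0.0099481] = 0.04214 m

S_c ≈ 42.1 mm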